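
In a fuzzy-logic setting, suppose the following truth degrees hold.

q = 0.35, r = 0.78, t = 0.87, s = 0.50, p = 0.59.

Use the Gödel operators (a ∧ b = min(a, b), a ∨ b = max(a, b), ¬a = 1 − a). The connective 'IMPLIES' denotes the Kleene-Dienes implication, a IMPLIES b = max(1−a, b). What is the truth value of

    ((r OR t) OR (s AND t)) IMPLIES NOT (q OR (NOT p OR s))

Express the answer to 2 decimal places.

r OR t = max(a, b) on (0.78, 0.87) = 0.87
s AND t = min(a, b) on (0.50, 0.87) = 0.50
(r OR t) OR (s AND t) = max(a, b) on (0.87, 0.50) = 0.87
NOT p = 1 − 0.59 = 0.41
NOT p OR s = max(a, b) on (0.41, 0.50) = 0.50
q OR (NOT p OR s) = max(a, b) on (0.35, 0.50) = 0.50
NOT (q OR (NOT p OR s)) = 1 − 0.50 = 0.50
((r OR t) OR (s AND t)) IMPLIES NOT (q OR (NOT p OR s))  [Kleene-Dienes: max(1−a, b)] with a=0.87, b=0.50 → 0.50

0.50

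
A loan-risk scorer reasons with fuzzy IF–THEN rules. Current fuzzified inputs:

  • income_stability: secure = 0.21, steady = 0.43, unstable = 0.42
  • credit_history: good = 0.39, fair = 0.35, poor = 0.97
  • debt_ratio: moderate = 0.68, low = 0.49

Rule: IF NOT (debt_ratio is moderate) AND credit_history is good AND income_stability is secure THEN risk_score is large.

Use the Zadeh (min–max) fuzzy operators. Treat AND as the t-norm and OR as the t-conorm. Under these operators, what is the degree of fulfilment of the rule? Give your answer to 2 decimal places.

0.21

firing strength: ¬moderate=1−0.68=0.32, good=0.39, secure=0.21; AND[min(a, b)] → w = 0.21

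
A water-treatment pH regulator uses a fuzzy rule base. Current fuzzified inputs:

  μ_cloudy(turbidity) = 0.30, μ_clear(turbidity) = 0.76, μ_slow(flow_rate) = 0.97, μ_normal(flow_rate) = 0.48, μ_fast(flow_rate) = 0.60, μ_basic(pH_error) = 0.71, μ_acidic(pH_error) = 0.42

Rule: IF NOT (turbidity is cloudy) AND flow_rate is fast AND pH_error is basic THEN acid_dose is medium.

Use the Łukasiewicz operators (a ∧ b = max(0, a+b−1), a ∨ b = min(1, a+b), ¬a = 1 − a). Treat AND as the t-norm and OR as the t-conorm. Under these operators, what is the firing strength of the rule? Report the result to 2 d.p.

firing strength: ¬cloudy=1−0.30=0.70, fast=0.60, basic=0.71; AND[max(0, a+b−1)] → w = 0.01

0.01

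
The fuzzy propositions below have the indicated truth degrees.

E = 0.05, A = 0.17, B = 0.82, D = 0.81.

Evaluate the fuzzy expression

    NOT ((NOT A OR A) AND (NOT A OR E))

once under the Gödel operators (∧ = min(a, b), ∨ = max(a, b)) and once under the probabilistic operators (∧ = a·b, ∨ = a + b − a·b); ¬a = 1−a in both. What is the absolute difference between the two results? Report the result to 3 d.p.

Under Gödel:
  NOT A = 1 − 0.17 = 0.83
  NOT A OR A = max(a, b) on (0.83, 0.17) = 0.83
  NOT A = 1 − 0.17 = 0.83
  NOT A OR E = max(a, b) on (0.83, 0.05) = 0.83
  (NOT A OR A) AND (NOT A OR E) = min(a, b) on (0.83, 0.83) = 0.83
  NOT ((NOT A OR A) AND (NOT A OR E)) = 1 − 0.83 = 0.17
  → value = 0.1700
Under probabilistic:
  NOT A = 1 − 0.1700 = 0.8300
  NOT A OR A = a + b − a·b on (0.8300, 0.1700) = 0.8589
  NOT A = 1 − 0.1700 = 0.8300
  NOT A OR E = a + b − a·b on (0.8300, 0.0500) = 0.8385
  (NOT A OR A) AND (NOT A OR E) = a·b on (0.8589, 0.8385) = 0.7202
  NOT ((NOT A OR A) AND (NOT A OR E)) = 1 − 0.7202 = 0.2798
  → value = 0.2798
|0.1700 − 0.2798| = 0.110

0.110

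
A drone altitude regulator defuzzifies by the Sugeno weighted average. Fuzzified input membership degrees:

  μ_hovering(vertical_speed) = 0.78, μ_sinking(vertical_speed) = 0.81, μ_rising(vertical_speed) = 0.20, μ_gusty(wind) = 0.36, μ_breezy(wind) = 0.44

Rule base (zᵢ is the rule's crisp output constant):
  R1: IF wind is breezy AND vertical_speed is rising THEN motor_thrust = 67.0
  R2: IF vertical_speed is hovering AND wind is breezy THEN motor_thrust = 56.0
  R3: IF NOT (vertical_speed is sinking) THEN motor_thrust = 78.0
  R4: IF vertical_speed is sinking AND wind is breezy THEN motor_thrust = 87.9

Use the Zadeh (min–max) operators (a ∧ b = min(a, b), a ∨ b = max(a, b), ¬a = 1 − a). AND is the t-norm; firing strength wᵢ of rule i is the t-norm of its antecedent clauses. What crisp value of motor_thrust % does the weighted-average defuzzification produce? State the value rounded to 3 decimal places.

R1 (z=67.0): breezy=0.44, rising=0.20; AND[min(a, b)] → w = 0.20
R2 (z=56.0): hovering=0.78, breezy=0.44; AND[min(a, b)] → w = 0.44
R3 (z=78.0): ¬sinking=1−0.81=0.19 → w = 0.19
R4 (z=87.9): sinking=0.81, breezy=0.44; AND[min(a, b)] → w = 0.44
Weighted average = (0.20·67.0 + 0.44·56.0 + 0.19·78.0 + 0.44·87.9) / (0.20 + 0.44 + 0.19 + 0.44)
  = 91.5360 / 1.2700 = 72.076

72.076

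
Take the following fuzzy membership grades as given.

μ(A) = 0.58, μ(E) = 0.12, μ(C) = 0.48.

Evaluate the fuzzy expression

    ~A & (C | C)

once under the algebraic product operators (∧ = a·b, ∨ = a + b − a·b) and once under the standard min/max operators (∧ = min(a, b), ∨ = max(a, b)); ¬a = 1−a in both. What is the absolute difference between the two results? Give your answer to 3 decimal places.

Under algebraic product:
  ~A = 1 − 0.5800 = 0.4200
  C | C = a + b − a·b on (0.4800, 0.4800) = 0.7296
  ~A & (C | C) = a·b on (0.4200, 0.7296) = 0.3064
  → value = 0.3064
Under standard min/max:
  ~A = 1 − 0.58 = 0.42
  C | C = max(a, b) on (0.48, 0.48) = 0.48
  ~A & (C | C) = min(a, b) on (0.42, 0.48) = 0.42
  → value = 0.4200
|0.3064 − 0.4200| = 0.114

0.114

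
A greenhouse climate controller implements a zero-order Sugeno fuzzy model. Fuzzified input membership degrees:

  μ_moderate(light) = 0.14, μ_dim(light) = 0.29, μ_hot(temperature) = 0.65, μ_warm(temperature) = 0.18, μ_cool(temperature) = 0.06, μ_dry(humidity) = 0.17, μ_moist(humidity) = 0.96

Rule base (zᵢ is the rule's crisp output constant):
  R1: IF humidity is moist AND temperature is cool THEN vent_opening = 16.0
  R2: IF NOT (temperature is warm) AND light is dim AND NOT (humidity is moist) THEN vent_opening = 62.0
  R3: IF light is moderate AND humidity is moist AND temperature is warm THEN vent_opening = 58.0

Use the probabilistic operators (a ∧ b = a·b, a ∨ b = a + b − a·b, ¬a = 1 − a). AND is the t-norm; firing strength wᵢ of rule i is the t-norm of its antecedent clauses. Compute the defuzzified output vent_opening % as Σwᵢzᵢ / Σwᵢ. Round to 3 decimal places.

R1 (z=16.0): moist=0.96, cool=0.06; AND[a·b] → w = 0.0576
R2 (z=62.0): ¬warm=1−0.18=0.82, dim=0.29, ¬moist=1−0.96=0.04; AND[a·b] → w = 0.0095
R3 (z=58.0): moderate=0.14, moist=0.96, warm=0.18; AND[a·b] → w = 0.0242
Weighted average = (0.0576·16.0 + 0.0095·62.0 + 0.0242·58.0) / (0.0576 + 0.0095 + 0.0242)
  = 2.9145 / 0.0913 = 31.921

31.921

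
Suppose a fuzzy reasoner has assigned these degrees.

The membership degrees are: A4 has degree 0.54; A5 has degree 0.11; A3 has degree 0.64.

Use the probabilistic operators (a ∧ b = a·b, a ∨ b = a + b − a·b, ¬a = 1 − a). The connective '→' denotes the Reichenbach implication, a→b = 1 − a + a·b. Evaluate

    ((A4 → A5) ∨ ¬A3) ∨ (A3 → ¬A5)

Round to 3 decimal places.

A4 → A5  [Reichenbach: 1 − a + a·b] with a=0.5400, b=0.1100 → 0.5194
¬A3 = 1 − 0.6400 = 0.3600
(A4 → A5) ∨ ¬A3 = a + b − a·b on (0.5194, 0.3600) = 0.6924
¬A5 = 1 − 0.1100 = 0.8900
A3 → ¬A5  [Reichenbach: 1 − a + a·b] with a=0.6400, b=0.8900 → 0.9296
((A4 → A5) ∨ ¬A3) ∨ (A3 → ¬A5) = a + b − a·b on (0.6924, 0.9296) = 0.9783

0.978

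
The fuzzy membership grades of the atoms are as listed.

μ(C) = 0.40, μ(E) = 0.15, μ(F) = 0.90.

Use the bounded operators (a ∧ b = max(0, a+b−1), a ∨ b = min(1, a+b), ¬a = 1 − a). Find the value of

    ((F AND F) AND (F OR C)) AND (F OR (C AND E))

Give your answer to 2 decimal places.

0.70

F AND F = max(0, a+b−1) on (0.90, 0.90) = 0.80
F OR C = min(1, a+b) on (0.90, 0.40) = 1.00
(F AND F) AND (F OR C) = max(0, a+b−1) on (0.80, 1.00) = 0.80
C AND E = max(0, a+b−1) on (0.40, 0.15) = 0.00
F OR (C AND E) = min(1, a+b) on (0.90, 0.00) = 0.90
((F AND F) AND (F OR C)) AND (F OR (C AND E)) = max(0, a+b−1) on (0.80, 0.90) = 0.70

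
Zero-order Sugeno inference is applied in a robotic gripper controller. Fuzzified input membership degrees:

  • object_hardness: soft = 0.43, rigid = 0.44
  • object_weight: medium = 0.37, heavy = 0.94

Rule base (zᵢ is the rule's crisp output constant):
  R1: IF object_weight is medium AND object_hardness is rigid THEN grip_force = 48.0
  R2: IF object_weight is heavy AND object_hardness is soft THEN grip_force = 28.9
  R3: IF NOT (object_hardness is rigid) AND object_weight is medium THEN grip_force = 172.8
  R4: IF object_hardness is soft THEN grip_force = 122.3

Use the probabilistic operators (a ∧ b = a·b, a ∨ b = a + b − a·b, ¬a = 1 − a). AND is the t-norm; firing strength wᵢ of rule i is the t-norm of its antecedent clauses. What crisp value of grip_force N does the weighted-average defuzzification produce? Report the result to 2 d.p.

R1 (z=48.0): medium=0.37, rigid=0.44; AND[a·b] → w = 0.1628
R2 (z=28.9): heavy=0.94, soft=0.43; AND[a·b] → w = 0.4042
R3 (z=172.8): ¬rigid=1−0.44=0.56, medium=0.37; AND[a·b] → w = 0.2072
R4 (z=122.3): soft=0.43 → w = 0.4300
Weighted average = (0.1628·48.0 + 0.4042·28.9 + 0.2072·172.8 + 0.4300·122.3) / (0.1628 + 0.4042 + 0.2072 + 0.4300)
  = 107.8889 / 1.2042 = 89.59

89.59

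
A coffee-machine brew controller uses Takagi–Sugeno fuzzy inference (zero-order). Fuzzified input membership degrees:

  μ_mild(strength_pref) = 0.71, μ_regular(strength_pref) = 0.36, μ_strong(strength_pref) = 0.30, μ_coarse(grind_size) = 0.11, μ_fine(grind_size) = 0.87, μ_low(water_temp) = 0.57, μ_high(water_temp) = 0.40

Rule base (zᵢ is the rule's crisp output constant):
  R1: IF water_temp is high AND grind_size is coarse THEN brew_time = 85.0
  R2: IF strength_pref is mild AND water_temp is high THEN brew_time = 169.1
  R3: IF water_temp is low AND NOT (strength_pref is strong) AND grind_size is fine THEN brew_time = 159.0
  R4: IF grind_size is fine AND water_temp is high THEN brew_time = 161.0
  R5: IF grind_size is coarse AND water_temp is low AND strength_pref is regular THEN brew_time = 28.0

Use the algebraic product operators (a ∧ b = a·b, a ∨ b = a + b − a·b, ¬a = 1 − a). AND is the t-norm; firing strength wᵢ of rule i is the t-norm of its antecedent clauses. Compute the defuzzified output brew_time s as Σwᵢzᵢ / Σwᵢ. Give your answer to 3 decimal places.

156.467

R1 (z=85.0): high=0.40, coarse=0.11; AND[a·b] → w = 0.0440
R2 (z=169.1): mild=0.71, high=0.40; AND[a·b] → w = 0.2840
R3 (z=159.0): low=0.57, ¬strong=1−0.30=0.70, fine=0.87; AND[a·b] → w = 0.3471
R4 (z=161.0): fine=0.87, high=0.40; AND[a·b] → w = 0.3480
R5 (z=28.0): coarse=0.11, low=0.57, regular=0.36; AND[a·b] → w = 0.0226
Weighted average = (0.0440·85.0 + 0.2840·169.1 + 0.3471·159.0 + 0.3480·161.0 + 0.0226·28.0) / (0.0440 + 0.2840 + 0.3471 + 0.3480 + 0.0226)
  = 163.6181 / 1.0457 = 156.467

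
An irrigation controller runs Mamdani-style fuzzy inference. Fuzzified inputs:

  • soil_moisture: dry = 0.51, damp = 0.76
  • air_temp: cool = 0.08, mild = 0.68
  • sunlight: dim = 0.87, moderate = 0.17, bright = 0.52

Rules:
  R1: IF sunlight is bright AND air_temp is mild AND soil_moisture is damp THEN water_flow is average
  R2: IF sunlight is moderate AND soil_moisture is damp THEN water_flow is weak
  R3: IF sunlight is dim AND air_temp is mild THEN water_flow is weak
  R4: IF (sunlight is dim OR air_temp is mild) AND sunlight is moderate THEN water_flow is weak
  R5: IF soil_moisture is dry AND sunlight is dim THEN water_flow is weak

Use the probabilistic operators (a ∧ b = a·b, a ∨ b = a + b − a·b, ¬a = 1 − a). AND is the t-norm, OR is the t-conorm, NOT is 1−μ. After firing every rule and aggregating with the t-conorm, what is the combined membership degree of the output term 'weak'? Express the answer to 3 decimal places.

0.834

R1: bright=0.52, mild=0.68, damp=0.76; AND[a·b] → w = 0.2687
R2: moderate=0.17, damp=0.76; AND[a·b] → w = 0.1292
R3: dim=0.87, mild=0.68; AND[a·b] → w = 0.5916
R4: (dim=0.87 OR mild=0.68) = 0.9584; AND[a·b] with moderate=0.17 → w = 0.1629
R5: dry=0.51, dim=0.87; AND[a·b] → w = 0.4437
Rules with consequent 'weak': {R2, R3, R4, R5} → strengths 0.1292, 0.5916, 0.1629, 0.4437
Aggregate via t-conorm [a + b − a·b]: 0.8344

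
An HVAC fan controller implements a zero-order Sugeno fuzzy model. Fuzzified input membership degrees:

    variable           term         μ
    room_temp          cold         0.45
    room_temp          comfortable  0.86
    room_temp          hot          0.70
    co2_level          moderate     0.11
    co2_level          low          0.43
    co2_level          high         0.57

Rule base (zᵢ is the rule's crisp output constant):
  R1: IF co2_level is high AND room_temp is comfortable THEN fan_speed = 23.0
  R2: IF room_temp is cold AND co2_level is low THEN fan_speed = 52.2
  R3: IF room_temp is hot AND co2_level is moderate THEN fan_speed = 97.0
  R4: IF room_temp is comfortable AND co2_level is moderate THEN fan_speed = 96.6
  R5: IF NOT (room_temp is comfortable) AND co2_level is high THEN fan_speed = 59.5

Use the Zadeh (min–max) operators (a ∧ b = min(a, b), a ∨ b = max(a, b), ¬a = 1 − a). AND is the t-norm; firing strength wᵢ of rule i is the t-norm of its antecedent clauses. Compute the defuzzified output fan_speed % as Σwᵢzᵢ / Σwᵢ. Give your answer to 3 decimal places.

47.928

R1 (z=23.0): high=0.57, comfortable=0.86; AND[min(a, b)] → w = 0.57
R2 (z=52.2): cold=0.45, low=0.43; AND[min(a, b)] → w = 0.43
R3 (z=97.0): hot=0.70, moderate=0.11; AND[min(a, b)] → w = 0.11
R4 (z=96.6): comfortable=0.86, moderate=0.11; AND[min(a, b)] → w = 0.11
R5 (z=59.5): ¬comfortable=1−0.86=0.14, high=0.57; AND[min(a, b)] → w = 0.14
Weighted average = (0.57·23.0 + 0.43·52.2 + 0.11·97.0 + 0.11·96.6 + 0.14·59.5) / (0.57 + 0.43 + 0.11 + 0.11 + 0.14)
  = 65.1820 / 1.3600 = 47.928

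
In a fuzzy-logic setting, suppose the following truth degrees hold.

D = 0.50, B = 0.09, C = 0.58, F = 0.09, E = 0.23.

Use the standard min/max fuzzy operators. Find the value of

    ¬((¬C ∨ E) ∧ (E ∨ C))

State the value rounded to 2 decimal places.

¬C = 1 − 0.58 = 0.42
¬C ∨ E = max(a, b) on (0.42, 0.23) = 0.42
E ∨ C = max(a, b) on (0.23, 0.58) = 0.58
(¬C ∨ E) ∧ (E ∨ C) = min(a, b) on (0.42, 0.58) = 0.42
¬((¬C ∨ E) ∧ (E ∨ C)) = 1 − 0.42 = 0.58

0.58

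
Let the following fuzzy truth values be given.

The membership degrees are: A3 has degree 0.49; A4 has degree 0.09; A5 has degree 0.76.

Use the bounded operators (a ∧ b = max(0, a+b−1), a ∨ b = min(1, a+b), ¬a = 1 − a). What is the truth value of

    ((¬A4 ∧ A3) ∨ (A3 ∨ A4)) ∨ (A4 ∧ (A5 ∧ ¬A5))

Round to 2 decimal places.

0.98

¬A4 = 1 − 0.09 = 0.91
¬A4 ∧ A3 = max(0, a+b−1) on (0.91, 0.49) = 0.40
A3 ∨ A4 = min(1, a+b) on (0.49, 0.09) = 0.58
(¬A4 ∧ A3) ∨ (A3 ∨ A4) = min(1, a+b) on (0.40, 0.58) = 0.98
¬A5 = 1 − 0.76 = 0.24
A5 ∧ ¬A5 = max(0, a+b−1) on (0.76, 0.24) = 0.00
A4 ∧ (A5 ∧ ¬A5) = max(0, a+b−1) on (0.09, 0.00) = 0.00
((¬A4 ∧ A3) ∨ (A3 ∨ A4)) ∨ (A4 ∧ (A5 ∧ ¬A5)) = min(1, a+b) on (0.98, 0.00) = 0.98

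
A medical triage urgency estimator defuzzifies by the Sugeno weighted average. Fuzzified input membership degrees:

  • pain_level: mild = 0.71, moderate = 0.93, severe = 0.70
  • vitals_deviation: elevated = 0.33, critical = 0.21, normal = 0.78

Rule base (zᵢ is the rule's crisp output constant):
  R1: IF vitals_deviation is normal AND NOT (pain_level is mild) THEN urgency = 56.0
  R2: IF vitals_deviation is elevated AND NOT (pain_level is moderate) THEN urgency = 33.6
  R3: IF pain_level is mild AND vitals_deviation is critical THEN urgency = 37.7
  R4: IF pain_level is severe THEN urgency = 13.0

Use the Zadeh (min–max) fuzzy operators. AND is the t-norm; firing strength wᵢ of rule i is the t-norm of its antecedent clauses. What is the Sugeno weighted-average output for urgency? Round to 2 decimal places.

28.04

R1 (z=56.0): normal=0.78, ¬mild=1−0.71=0.29; AND[min(a, b)] → w = 0.29
R2 (z=33.6): elevated=0.33, ¬moderate=1−0.93=0.07; AND[min(a, b)] → w = 0.07
R3 (z=37.7): mild=0.71, critical=0.21; AND[min(a, b)] → w = 0.21
R4 (z=13.0): severe=0.70 → w = 0.70
Weighted average = (0.29·56.0 + 0.07·33.6 + 0.21·37.7 + 0.70·13.0) / (0.29 + 0.07 + 0.21 + 0.70)
  = 35.6090 / 1.2700 = 28.04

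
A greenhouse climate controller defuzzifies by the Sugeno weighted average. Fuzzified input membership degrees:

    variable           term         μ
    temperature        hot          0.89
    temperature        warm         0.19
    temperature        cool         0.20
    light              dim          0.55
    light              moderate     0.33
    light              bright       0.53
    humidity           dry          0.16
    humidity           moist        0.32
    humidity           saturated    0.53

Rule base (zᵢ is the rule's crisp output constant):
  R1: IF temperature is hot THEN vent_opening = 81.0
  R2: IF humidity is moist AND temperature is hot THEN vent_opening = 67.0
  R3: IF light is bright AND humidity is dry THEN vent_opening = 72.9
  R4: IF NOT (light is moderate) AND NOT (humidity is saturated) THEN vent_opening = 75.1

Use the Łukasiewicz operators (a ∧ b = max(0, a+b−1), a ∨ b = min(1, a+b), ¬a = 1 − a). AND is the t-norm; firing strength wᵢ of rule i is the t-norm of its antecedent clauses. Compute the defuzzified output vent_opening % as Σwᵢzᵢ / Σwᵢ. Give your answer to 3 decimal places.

R1 (z=81.0): hot=0.89 → w = 0.89
R2 (z=67.0): moist=0.32, hot=0.89; AND[max(0, a+b−1)] → w = 0.21
R3 (z=72.9): bright=0.53, dry=0.16; AND[max(0, a+b−1)] → w = 0.00
R4 (z=75.1): ¬moderate=1−0.33=0.67, ¬saturated=1−0.53=0.47; AND[max(0, a+b−1)] → w = 0.14
Weighted average = (0.89·81.0 + 0.21·67.0 + 0.00·72.9 + 0.14·75.1) / (0.89 + 0.21 + 0.00 + 0.14)
  = 96.6740 / 1.2400 = 77.963

77.963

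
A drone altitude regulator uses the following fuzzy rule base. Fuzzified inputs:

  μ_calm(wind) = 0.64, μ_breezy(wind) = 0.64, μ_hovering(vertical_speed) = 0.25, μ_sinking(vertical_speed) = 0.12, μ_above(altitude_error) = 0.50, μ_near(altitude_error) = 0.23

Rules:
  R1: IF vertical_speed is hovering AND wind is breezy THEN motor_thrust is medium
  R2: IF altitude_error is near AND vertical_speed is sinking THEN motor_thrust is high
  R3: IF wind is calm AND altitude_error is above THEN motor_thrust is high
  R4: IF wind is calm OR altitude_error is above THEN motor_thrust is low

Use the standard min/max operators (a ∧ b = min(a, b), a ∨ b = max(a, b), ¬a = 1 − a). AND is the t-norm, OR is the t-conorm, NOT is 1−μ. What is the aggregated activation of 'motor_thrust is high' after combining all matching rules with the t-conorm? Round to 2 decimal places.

R1: hovering=0.25, breezy=0.64; AND[min(a, b)] → w = 0.25
R2: near=0.23, sinking=0.12; AND[min(a, b)] → w = 0.12
R3: calm=0.64, above=0.50; AND[min(a, b)] → w = 0.50
R4: calm=0.64, above=0.50; OR[max(a, b)] → w = 0.64
Rules with consequent 'high': {R2, R3} → strengths 0.12, 0.50
Aggregate via t-conorm [max(a, b)]: 0.50

0.50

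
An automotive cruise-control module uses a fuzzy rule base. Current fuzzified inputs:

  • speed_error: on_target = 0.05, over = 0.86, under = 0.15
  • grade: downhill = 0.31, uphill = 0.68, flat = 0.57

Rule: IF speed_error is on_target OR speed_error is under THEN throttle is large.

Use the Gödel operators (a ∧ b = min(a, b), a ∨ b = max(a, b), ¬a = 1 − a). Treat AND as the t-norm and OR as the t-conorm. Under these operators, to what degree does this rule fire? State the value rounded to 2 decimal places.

firing strength: on_target=0.05, under=0.15; OR[max(a, b)] → w = 0.15

0.15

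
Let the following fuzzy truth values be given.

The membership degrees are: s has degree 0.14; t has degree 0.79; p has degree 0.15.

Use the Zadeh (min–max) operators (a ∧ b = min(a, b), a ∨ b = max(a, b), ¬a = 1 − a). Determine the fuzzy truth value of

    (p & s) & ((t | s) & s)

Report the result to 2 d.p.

0.14

p & s = min(a, b) on (0.15, 0.14) = 0.14
t | s = max(a, b) on (0.79, 0.14) = 0.79
(t | s) & s = min(a, b) on (0.79, 0.14) = 0.14
(p & s) & ((t | s) & s) = min(a, b) on (0.14, 0.14) = 0.14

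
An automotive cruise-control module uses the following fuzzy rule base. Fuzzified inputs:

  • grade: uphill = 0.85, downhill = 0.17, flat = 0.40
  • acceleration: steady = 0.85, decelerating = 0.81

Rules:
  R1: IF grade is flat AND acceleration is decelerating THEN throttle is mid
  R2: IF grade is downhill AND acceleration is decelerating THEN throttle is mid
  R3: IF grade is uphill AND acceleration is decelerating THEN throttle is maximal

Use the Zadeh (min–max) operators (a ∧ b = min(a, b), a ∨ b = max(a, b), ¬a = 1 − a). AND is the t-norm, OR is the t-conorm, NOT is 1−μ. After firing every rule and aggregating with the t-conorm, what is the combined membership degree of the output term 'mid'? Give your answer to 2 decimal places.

0.40

R1: flat=0.40, decelerating=0.81; AND[min(a, b)] → w = 0.40
R2: downhill=0.17, decelerating=0.81; AND[min(a, b)] → w = 0.17
R3: uphill=0.85, decelerating=0.81; AND[min(a, b)] → w = 0.81
Rules with consequent 'mid': {R1, R2} → strengths 0.40, 0.17
Aggregate via t-conorm [max(a, b)]: 0.40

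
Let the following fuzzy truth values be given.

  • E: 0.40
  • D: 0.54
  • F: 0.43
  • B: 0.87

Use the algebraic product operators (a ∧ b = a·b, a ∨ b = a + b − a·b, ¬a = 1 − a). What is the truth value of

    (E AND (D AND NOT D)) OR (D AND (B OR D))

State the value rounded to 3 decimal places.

NOT D = 1 − 0.5400 = 0.4600
D AND NOT D = a·b on (0.5400, 0.4600) = 0.2484
E AND (D AND NOT D) = a·b on (0.4000, 0.2484) = 0.0994
B OR D = a + b − a·b on (0.8700, 0.5400) = 0.9402
D AND (B OR D) = a·b on (0.5400, 0.9402) = 0.5077
(E AND (D AND NOT D)) OR (D AND (B OR D)) = a + b − a·b on (0.0994, 0.5077) = 0.5566

0.557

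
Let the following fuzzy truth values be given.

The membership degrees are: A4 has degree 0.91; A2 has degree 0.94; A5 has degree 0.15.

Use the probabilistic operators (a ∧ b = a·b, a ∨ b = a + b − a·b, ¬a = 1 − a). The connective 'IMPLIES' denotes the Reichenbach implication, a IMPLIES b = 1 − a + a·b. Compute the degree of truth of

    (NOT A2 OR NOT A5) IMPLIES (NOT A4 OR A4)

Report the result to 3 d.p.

NOT A2 = 1 − 0.9400 = 0.0600
NOT A5 = 1 − 0.1500 = 0.8500
NOT A2 OR NOT A5 = a + b − a·b on (0.0600, 0.8500) = 0.8590
NOT A4 = 1 − 0.9100 = 0.0900
NOT A4 OR A4 = a + b − a·b on (0.0900, 0.9100) = 0.9181
(NOT A2 OR NOT A5) IMPLIES (NOT A4 OR A4)  [Reichenbach: 1 − a + a·b] with a=0.8590, b=0.9181 → 0.9296

0.930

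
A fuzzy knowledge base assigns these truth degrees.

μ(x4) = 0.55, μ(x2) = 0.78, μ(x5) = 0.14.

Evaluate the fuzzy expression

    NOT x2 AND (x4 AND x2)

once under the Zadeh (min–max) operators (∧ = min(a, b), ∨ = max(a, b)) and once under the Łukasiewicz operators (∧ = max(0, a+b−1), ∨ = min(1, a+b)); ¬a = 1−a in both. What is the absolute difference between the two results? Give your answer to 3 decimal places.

Under Zadeh (min–max):
  NOT x2 = 1 − 0.78 = 0.22
  x4 AND x2 = min(a, b) on (0.55, 0.78) = 0.55
  NOT x2 AND (x4 AND x2) = min(a, b) on (0.22, 0.55) = 0.22
  → value = 0.2200
Under Łukasiewicz:
  NOT x2 = 1 − 0.78 = 0.22
  x4 AND x2 = max(0, a+b−1) on (0.55, 0.78) = 0.33
  NOT x2 AND (x4 AND x2) = max(0, a+b−1) on (0.22, 0.33) = 0.00
  → value = 0.0000
|0.2200 − 0.0000| = 0.220

0.220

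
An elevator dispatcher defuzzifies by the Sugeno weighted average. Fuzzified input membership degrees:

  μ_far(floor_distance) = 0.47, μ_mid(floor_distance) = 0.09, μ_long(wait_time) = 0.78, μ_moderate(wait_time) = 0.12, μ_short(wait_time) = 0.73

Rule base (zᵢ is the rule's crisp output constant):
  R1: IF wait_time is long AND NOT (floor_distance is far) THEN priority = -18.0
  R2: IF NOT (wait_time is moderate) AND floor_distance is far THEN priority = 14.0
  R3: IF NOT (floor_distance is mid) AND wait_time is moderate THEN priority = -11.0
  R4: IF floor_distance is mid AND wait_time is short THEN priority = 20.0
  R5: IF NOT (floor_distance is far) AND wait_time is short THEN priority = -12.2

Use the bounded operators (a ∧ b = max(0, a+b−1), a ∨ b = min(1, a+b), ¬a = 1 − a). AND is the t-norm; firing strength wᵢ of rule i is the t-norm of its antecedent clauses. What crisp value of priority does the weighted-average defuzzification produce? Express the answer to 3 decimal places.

R1 (z=-18.0): long=0.78, ¬far=1−0.47=0.53; AND[max(0, a+b−1)] → w = 0.31
R2 (z=14.0): ¬moderate=1−0.12=0.88, far=0.47; AND[max(0, a+b−1)] → w = 0.35
R3 (z=-11.0): ¬mid=1−0.09=0.91, moderate=0.12; AND[max(0, a+b−1)] → w = 0.03
R4 (z=20.0): mid=0.09, short=0.73; AND[max(0, a+b−1)] → w = 0.00
R5 (z=-12.2): ¬far=1−0.47=0.53, short=0.73; AND[max(0, a+b−1)] → w = 0.26
Weighted average = (0.31·-18.0 + 0.35·14.0 + 0.03·-11.0 + 0.00·20.0 + 0.26·-12.2) / (0.31 + 0.35 + 0.03 + 0.00 + 0.26)
  = -4.1820 / 0.9500 = -4.402

-4.402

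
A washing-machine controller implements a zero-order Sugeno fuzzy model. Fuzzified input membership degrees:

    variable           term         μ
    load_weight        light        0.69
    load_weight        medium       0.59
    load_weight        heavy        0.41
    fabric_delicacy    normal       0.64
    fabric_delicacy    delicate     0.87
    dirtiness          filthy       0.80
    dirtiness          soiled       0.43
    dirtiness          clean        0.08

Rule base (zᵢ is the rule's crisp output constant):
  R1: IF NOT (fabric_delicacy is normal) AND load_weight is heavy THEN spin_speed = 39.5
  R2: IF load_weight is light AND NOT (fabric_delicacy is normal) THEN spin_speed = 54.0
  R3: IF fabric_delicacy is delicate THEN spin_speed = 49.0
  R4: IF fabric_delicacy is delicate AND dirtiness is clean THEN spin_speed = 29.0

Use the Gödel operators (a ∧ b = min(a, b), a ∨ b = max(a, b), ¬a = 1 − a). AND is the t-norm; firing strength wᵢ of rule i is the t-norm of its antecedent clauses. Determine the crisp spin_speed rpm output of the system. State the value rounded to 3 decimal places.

47.072

R1 (z=39.5): ¬normal=1−0.64=0.36, heavy=0.41; AND[min(a, b)] → w = 0.36
R2 (z=54.0): light=0.69, ¬normal=1−0.64=0.36; AND[min(a, b)] → w = 0.36
R3 (z=49.0): delicate=0.87 → w = 0.87
R4 (z=29.0): delicate=0.87, clean=0.08; AND[min(a, b)] → w = 0.08
Weighted average = (0.36·39.5 + 0.36·54.0 + 0.87·49.0 + 0.08·29.0) / (0.36 + 0.36 + 0.87 + 0.08)
  = 78.6100 / 1.6700 = 47.072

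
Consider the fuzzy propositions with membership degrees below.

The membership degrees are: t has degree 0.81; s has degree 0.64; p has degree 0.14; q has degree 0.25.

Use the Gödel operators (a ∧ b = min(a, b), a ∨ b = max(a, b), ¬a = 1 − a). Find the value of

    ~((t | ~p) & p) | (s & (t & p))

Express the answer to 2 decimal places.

~p = 1 − 0.14 = 0.86
t | ~p = max(a, b) on (0.81, 0.86) = 0.86
(t | ~p) & p = min(a, b) on (0.86, 0.14) = 0.14
~((t | ~p) & p) = 1 − 0.14 = 0.86
t & p = min(a, b) on (0.81, 0.14) = 0.14
s & (t & p) = min(a, b) on (0.64, 0.14) = 0.14
~((t | ~p) & p) | (s & (t & p)) = max(a, b) on (0.86, 0.14) = 0.86

0.86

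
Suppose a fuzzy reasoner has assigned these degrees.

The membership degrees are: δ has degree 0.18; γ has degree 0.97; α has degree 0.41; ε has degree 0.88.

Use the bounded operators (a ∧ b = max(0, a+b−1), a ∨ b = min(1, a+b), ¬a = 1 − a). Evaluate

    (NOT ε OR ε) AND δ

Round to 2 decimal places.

0.18

NOT ε = 1 − 0.88 = 0.12
NOT ε OR ε = min(1, a+b) on (0.12, 0.88) = 1.00
(NOT ε OR ε) AND δ = max(0, a+b−1) on (1.00, 0.18) = 0.18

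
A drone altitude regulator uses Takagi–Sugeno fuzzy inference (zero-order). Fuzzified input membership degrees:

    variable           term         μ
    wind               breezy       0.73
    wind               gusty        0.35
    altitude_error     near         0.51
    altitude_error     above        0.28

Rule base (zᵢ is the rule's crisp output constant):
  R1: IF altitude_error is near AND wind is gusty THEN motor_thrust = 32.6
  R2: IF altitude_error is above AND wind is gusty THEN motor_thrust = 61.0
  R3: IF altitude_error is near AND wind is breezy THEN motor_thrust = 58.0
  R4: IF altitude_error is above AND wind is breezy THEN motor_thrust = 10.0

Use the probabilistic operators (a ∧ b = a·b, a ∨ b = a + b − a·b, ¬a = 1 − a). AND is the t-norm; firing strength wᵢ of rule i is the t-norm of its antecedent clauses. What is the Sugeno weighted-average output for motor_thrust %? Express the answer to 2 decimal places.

41.53

R1 (z=32.6): near=0.51, gusty=0.35; AND[a·b] → w = 0.1785
R2 (z=61.0): above=0.28, gusty=0.35; AND[a·b] → w = 0.0980
R3 (z=58.0): near=0.51, breezy=0.73; AND[a·b] → w = 0.3723
R4 (z=10.0): above=0.28, breezy=0.73; AND[a·b] → w = 0.2044
Weighted average = (0.1785·32.6 + 0.0980·61.0 + 0.3723·58.0 + 0.2044·10.0) / (0.1785 + 0.0980 + 0.3723 + 0.2044)
  = 35.4345 / 0.8532 = 41.53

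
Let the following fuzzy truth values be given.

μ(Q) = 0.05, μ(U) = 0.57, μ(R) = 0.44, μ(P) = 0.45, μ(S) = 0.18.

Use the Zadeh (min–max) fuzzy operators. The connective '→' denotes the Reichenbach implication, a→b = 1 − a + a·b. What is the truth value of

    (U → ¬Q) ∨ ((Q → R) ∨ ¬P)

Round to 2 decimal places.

¬Q = 1 − 0.05 = 0.95
U → ¬Q  [Reichenbach: 1 − a + a·b] with a=0.57, b=0.95 → 0.97
Q → R  [Reichenbach: 1 − a + a·b] with a=0.05, b=0.44 → 0.97
¬P = 1 − 0.45 = 0.55
(Q → R) ∨ ¬P = max(a, b) on (0.97, 0.55) = 0.97
(U → ¬Q) ∨ ((Q → R) ∨ ¬P) = max(a, b) on (0.97, 0.97) = 0.97

0.97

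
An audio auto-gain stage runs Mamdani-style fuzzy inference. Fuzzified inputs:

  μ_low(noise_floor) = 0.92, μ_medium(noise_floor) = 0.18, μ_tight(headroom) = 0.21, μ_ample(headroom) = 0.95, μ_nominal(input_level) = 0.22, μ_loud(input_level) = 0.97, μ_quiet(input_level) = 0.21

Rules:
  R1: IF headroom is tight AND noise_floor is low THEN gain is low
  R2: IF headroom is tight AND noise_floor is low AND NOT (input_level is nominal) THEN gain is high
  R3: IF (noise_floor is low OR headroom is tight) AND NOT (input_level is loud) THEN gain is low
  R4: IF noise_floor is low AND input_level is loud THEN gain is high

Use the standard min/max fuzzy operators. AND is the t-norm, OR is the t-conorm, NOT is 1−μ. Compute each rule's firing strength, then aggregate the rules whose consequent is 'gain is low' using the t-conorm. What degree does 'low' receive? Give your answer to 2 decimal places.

R1: tight=0.21, low=0.92; AND[min(a, b)] → w = 0.21
R2: tight=0.21, low=0.92, ¬nominal=1−0.22=0.78; AND[min(a, b)] → w = 0.21
R3: (low=0.92 OR tight=0.21) = 0.92; AND[min(a, b)] with ¬loud=1−0.97=0.03 → w = 0.03
R4: low=0.92, loud=0.97; AND[min(a, b)] → w = 0.92
Rules with consequent 'low': {R1, R3} → strengths 0.21, 0.03
Aggregate via t-conorm [max(a, b)]: 0.21

0.21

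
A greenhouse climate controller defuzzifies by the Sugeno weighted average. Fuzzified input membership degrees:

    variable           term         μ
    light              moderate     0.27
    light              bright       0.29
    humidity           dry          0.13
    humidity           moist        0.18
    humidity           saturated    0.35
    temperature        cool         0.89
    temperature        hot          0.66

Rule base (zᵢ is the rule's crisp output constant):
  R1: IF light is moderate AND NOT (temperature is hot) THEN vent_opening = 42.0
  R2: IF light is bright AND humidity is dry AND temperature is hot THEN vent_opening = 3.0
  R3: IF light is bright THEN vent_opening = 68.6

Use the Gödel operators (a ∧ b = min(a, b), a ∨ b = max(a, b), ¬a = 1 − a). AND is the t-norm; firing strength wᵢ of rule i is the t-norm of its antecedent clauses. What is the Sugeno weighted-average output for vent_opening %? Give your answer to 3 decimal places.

R1 (z=42.0): moderate=0.27, ¬hot=1−0.66=0.34; AND[min(a, b)] → w = 0.27
R2 (z=3.0): bright=0.29, dry=0.13, hot=0.66; AND[min(a, b)] → w = 0.13
R3 (z=68.6): bright=0.29 → w = 0.29
Weighted average = (0.27·42.0 + 0.13·3.0 + 0.29·68.6) / (0.27 + 0.13 + 0.29)
  = 31.6240 / 0.6900 = 45.832

45.832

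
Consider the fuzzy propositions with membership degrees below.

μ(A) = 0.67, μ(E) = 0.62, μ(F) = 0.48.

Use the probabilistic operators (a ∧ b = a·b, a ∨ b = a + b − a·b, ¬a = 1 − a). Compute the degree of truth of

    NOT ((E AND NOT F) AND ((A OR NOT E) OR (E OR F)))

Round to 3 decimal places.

NOT F = 1 − 0.4800 = 0.5200
E AND NOT F = a·b on (0.6200, 0.5200) = 0.3224
NOT E = 1 − 0.6200 = 0.3800
A OR NOT E = a + b − a·b on (0.6700, 0.3800) = 0.7954
E OR F = a + b − a·b on (0.6200, 0.4800) = 0.8024
(A OR NOT E) OR (E OR F) = a + b − a·b on (0.7954, 0.8024) = 0.9596
(E AND NOT F) AND ((A OR NOT E) OR (E OR F)) = a·b on (0.3224, 0.9596) = 0.3094
NOT ((E AND NOT F) AND ((A OR NOT E) OR (E OR F))) = 1 − 0.3094 = 0.6906

0.691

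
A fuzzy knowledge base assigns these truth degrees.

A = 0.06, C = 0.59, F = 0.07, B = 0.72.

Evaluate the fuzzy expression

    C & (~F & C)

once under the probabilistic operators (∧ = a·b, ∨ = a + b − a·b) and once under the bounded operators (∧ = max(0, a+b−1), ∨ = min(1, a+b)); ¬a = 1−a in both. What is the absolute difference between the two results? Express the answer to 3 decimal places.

Under probabilistic:
  ~F = 1 − 0.0700 = 0.9300
  ~F & C = a·b on (0.9300, 0.5900) = 0.5487
  C & (~F & C) = a·b on (0.5900, 0.5487) = 0.3237
  → value = 0.3237
Under bounded:
  ~F = 1 − 0.07 = 0.93
  ~F & C = max(0, a+b−1) on (0.93, 0.59) = 0.52
  C & (~F & C) = max(0, a+b−1) on (0.59, 0.52) = 0.11
  → value = 0.1100
|0.3237 − 0.1100| = 0.214

0.214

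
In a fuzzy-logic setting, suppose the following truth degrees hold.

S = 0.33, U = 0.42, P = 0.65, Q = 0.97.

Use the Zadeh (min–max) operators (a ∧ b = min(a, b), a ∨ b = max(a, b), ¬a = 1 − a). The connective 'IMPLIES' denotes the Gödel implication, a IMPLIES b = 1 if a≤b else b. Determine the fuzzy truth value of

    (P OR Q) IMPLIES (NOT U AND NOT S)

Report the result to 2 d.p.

P OR Q = max(a, b) on (0.65, 0.97) = 0.97
NOT U = 1 − 0.42 = 0.58
NOT S = 1 − 0.33 = 0.67
NOT U AND NOT S = min(a, b) on (0.58, 0.67) = 0.58
(P OR Q) IMPLIES (NOT U AND NOT S)  [Gödel: 1 if a≤b else b] with a=0.97, b=0.58 → 0.58

0.58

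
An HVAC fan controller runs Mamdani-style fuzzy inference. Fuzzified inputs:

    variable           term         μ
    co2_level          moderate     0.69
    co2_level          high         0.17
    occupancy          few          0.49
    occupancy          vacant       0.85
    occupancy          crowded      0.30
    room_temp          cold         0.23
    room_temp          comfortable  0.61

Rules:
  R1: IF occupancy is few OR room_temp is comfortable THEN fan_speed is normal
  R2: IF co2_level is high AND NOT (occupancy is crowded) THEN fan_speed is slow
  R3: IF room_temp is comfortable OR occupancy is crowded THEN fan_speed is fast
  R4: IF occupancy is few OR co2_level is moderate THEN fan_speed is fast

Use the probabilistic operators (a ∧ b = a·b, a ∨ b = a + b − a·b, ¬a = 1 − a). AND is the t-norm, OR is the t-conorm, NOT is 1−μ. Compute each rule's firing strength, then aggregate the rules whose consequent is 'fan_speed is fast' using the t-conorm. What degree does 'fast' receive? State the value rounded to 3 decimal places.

0.957

R1: few=0.49, comfortable=0.61; OR[a + b − a·b] → w = 0.8011
R2: high=0.17, ¬crowded=1−0.30=0.70; AND[a·b] → w = 0.1190
R3: comfortable=0.61, crowded=0.30; OR[a + b − a·b] → w = 0.7270
R4: few=0.49, moderate=0.69; OR[a + b − a·b] → w = 0.8419
Rules with consequent 'fast': {R3, R4} → strengths 0.7270, 0.8419
Aggregate via t-conorm [a + b − a·b]: 0.9568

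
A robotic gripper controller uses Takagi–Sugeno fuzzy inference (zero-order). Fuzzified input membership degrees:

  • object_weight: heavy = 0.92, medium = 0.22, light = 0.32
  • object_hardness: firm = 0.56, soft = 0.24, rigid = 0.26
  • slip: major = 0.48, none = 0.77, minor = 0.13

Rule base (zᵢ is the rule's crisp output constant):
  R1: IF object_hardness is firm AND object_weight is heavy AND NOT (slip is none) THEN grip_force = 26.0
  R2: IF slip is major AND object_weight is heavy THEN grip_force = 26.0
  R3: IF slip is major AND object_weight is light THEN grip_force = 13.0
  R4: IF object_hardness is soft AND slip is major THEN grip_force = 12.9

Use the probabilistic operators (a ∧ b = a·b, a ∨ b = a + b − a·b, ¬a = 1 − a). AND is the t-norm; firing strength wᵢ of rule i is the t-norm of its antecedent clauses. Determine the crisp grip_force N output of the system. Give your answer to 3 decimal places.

R1 (z=26.0): firm=0.56, heavy=0.92, ¬none=1−0.77=0.23; AND[a·b] → w = 0.1185
R2 (z=26.0): major=0.48, heavy=0.92; AND[a·b] → w = 0.4416
R3 (z=13.0): major=0.48, light=0.32; AND[a·b] → w = 0.1536
R4 (z=12.9): soft=0.24, major=0.48; AND[a·b] → w = 0.1152
Weighted average = (0.1185·26.0 + 0.4416·26.0 + 0.1536·13.0 + 0.1152·12.9) / (0.1185 + 0.4416 + 0.1536 + 0.1152)
  = 18.0454 / 0.8289 = 21.770

21.770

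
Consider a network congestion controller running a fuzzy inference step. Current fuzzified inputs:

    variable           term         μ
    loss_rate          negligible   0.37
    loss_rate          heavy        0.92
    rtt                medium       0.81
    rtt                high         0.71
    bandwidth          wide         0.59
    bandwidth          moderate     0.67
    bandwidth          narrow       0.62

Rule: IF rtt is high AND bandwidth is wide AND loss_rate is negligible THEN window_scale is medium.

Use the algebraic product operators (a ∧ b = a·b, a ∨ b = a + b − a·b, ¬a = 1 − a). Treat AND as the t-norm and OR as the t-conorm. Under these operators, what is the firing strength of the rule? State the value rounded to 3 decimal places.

firing strength: high=0.71, wide=0.59, negligible=0.37; AND[a·b] → w = 0.1550

0.155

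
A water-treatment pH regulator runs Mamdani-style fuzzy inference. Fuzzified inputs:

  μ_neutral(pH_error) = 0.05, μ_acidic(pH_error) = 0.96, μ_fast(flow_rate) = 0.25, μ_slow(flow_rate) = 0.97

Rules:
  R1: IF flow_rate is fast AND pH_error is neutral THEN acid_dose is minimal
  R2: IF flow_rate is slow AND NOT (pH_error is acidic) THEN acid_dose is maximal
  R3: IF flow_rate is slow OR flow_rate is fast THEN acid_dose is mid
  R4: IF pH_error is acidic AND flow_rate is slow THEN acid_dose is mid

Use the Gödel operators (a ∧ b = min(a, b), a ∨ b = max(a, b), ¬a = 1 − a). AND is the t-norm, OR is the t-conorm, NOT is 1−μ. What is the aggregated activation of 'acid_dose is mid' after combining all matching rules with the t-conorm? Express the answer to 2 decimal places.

0.97

R1: fast=0.25, neutral=0.05; AND[min(a, b)] → w = 0.05
R2: slow=0.97, ¬acidic=1−0.96=0.04; AND[min(a, b)] → w = 0.04
R3: slow=0.97, fast=0.25; OR[max(a, b)] → w = 0.97
R4: acidic=0.96, slow=0.97; AND[min(a, b)] → w = 0.96
Rules with consequent 'mid': {R3, R4} → strengths 0.97, 0.96
Aggregate via t-conorm [max(a, b)]: 0.97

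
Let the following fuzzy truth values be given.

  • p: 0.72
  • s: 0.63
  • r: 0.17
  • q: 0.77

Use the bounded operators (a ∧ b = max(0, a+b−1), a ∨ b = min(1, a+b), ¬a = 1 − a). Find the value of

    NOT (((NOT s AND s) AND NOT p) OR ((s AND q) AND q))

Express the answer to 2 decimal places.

0.83

NOT s = 1 − 0.63 = 0.37
NOT s AND s = max(0, a+b−1) on (0.37, 0.63) = 0.00
NOT p = 1 − 0.72 = 0.28
(NOT s AND s) AND NOT p = max(0, a+b−1) on (0.00, 0.28) = 0.00
s AND q = max(0, a+b−1) on (0.63, 0.77) = 0.40
(s AND q) AND q = max(0, a+b−1) on (0.40, 0.77) = 0.17
((NOT s AND s) AND NOT p) OR ((s AND q) AND q) = min(1, a+b) on (0.00, 0.17) = 0.17
NOT (((NOT s AND s) AND NOT p) OR ((s AND q) AND q)) = 1 − 0.17 = 0.83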